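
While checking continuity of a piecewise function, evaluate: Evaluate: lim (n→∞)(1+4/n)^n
This is the definition of e^4: lim(1 + 4/n)^n = e^4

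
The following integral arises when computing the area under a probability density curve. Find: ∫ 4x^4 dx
Using power rule: ∫ 4x^4 dx=4/5 x^5 + C=(4/5)x^5 + C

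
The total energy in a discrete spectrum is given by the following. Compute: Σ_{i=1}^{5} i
Using formula: Σ i^1=n(n+1)/2=5·6/2=15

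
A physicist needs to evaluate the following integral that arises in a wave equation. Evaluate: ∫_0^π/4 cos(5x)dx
Antiderivative: sin(5x)/5
Evaluate at bounds: [sin(5·π/4)/5] - [sin(5·0)/5]
=((-√2/2) - (0))/5=-√2/10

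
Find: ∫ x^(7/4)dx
Power rule: ∫ x^(7/4) dx=x^(11/4)/(11/4)+C

Answer: (4/11)·x^(11/4)+C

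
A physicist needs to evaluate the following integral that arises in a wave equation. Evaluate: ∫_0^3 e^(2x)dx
Antiderivative: (1/2)e^(2x)
Evaluate: (1/2)(e^6-1)

Answer: (e^6-1)/2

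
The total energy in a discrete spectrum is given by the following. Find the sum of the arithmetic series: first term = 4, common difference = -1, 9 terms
Last term: a_n = 4 + (9 - 1)·-1 = -4
Sum = n(a_1 + a_n)/2 = 9(4 + (-4))/2 = 0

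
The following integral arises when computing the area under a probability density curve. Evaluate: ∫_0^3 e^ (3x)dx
Antiderivative: (1/3)e^(3x)
Evaluate: (1/3)(e^9-1)

Answer: (e^9-1)/3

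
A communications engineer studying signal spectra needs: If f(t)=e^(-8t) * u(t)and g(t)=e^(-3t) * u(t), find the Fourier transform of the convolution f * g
By the convolution theorem: F{f * g} = F(omega) * G(omega)
F(omega) = 1/(8 + j * omega), G(omega) = 1/(3 + j * omega)
F{f * g} = 1/((8 + j * omega)(3 + j * omega))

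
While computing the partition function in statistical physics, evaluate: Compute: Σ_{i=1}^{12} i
Using formula: Σ i^1=n(n + 1)/2=12·13/2=78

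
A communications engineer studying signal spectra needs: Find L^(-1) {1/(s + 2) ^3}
L^(-1){1/(s-a)^n} = t^(n-1)·e^(at)/(n-1)!
Here a = -2, n = 3: t^2·e^(-2t)/2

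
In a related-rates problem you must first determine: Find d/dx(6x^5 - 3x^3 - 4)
Power rule: d/dx(ax^n)=n·a·x^(n-1)
Term by term: 30·x^4-9·x^2

Answer: 30x^4-9x^2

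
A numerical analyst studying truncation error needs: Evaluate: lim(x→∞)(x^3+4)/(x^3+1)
Divide numerator and denominator by x^3:
lim (1 + 4/x^3)/(1 + 1/x^3) = 1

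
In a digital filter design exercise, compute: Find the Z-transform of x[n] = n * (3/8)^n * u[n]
Using the property Z{n * a^n * u[n]}=az/(z-a)^2
With a=3/8: X(z)=(3/8)z/(z - 3/8)^2, |z| > 3/8

Answer: (3/8)z/(z - 3/8)^2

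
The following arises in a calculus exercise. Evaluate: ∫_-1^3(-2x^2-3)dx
Step 1: Find antiderivative F(x)=(-2/3)x^3-3x
Step 2: F(3) - F(-1)=-27 - (11/3)=-92/3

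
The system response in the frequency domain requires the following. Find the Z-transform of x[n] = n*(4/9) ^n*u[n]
Using the property Z{n * a^n * u[n]} = az/(z-a)^2
With a = 4/9: X(z) = (4/9)z/(z - 4/9)^2, |z| > 4/9

Answer: (4/9)z/(z - 4/9)^2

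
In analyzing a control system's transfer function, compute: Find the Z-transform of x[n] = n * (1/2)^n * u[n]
Using the property Z{n * a^n * u[n]} = az/(z-a)^2
With a = 1/2: X(z) = (1/2)z/(z - 1/2)^2, |z| > 1/2

Answer: (1/2)z/(z - 1/2)^2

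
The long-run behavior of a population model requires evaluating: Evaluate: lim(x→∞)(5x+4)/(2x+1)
Divide numerator and denominator by x:
lim (5 + 4/x)/(2 + 1/x) = 5/2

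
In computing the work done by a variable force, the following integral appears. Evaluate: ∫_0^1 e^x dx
Antiderivative: e^x
Evaluate: (e^1-1)

Answer: e^1-1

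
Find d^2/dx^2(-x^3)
Apply power rule 2 times:
d^1: -3x^2
d^2: -6x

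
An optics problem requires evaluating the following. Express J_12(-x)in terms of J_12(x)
For integer n: J_n(-x) = (-1)^n J_n(x)
With n = 12: J_12(-x) = (-1)^12 J_12(x) = J_12(x)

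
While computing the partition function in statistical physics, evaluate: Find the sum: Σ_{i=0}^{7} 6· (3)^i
Geometric series: S = a(1 - r^n)/(1 - r)
a = 6, r = 3, n = 8
S = 6(1-6561)/-2 = 19680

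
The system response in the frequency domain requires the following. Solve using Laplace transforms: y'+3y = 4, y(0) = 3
Take L of both sides: sY(s)-3+3Y(s) = 4/s
Y(s)(s+3) = 4/s+3
Y(s) = 4/(s(s+3))+3/(s+3)
Partial fractions: 4/(s(s+3)) = (4/3)/s - (4/3)/(s+3)
So Y(s) = (4/3)/s+(5/3)/(s+3)
Inverse transform (L^(-1){1/s} = 1, L^(-1){1/(s+3)} = e^(-3t)):

Answer: y(t) = 4/3+(5/3)·e^(-3t)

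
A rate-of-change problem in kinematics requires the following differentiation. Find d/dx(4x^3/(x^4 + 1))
Quotient rule: (f/g)'=(f'g - fg')/g²
f=4x^3, f'=12x^2
g=x^4+1, g'=4x^3

Answer: (12x^2·(x^4+1)-16x^6)/(x^4+1)²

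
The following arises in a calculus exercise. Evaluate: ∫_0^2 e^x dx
Antiderivative: e^x
Evaluate: (e^2 - 1)

Answer: e^2 - 1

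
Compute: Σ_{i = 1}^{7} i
Using formula: Σ i^1=n(n + 1)/2=7·8/2=28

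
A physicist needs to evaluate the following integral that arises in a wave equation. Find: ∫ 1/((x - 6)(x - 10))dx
Partial fractions: 1/((x-6)(x-10))=A/(x-6) + B/(x-10)
A=-1/4, B=1/4
∫ [-1/4· 1/(x-6) + 1/4· 1/(x-10)] dx
=(1/4)[ln|x-10| - ln|x-6|] + C

Answer: (1/4)·ln|(x-10)/(x-6)| + C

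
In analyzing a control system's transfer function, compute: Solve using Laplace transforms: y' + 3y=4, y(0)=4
Take L of both sides: sY(s) - 4 + 3Y(s)=4/s
Y(s)(s + 3)=4/s + 4
Y(s)=4/(s(s + 3)) + 4/(s + 3)
Partial fractions: 4/(s(s + 3))=(4/3)/s - (4/3)/(s + 3)
So Y(s)=(4/3)/s + (8/3)/(s + 3)
Inverse transform (L^(-1){1/s}=1, L^(-1){1/(s + 3)}=e^(-3t)):

Answer: y(t)=4/3 + (8/3)·e^(-3t)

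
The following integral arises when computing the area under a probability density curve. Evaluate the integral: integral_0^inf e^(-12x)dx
integral_0^inf e^(-12x) dx=[-1/12*e^(-12x)]_0^inf
=0 - (-1/12)=1/12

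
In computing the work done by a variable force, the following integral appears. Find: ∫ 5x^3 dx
Using power rule: ∫ 5x^3 dx=5/4 x^4+C=(5/4)x^4+C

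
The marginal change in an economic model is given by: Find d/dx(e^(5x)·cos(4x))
Product rule: (fg)' = f'g + fg'
f = e^(5x), f' = 5·e^(5x)
g = cos(4x), g' = -4·sin(4x)

Answer: 5·e^(5x)·cos(4x) - 4·e^(5x)·sin(4x)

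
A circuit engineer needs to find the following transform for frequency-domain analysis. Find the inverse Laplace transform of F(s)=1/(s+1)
L^(-1){1/(s-a)} = c·e^(at)
Here a = -1, c = 1

Answer: e^(-t)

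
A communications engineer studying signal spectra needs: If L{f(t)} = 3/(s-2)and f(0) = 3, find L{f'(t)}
L{f'(t)}=s·F(s) - f(0)=3s/(s-2) - 3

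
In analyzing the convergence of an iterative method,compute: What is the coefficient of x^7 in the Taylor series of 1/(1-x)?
1/(1-x)=Σ x^n for |x|<1
All coefficients are 1

Answer: 1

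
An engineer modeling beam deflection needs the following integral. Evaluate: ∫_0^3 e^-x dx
Antiderivative: -e^-x
Evaluate: -(e^-3 - 1)

Answer: (e^-3 - 1)/(-1)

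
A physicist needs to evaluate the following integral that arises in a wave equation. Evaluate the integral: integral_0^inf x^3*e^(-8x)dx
This is a Gamma integral. Substitute u=8x (du=8 dx):
integral_0^inf x^3 * e^(-8x) dx=(1/8^4) integral_0^inf u^3 * e^(-u) du
=Gamma(4)/8^4=3!/8^4=6/4096

Answer: 3/2048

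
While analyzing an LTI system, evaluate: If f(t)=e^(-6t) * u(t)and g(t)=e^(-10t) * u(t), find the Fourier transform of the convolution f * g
By the convolution theorem: F{f * g}=F(omega) * G(omega)
F(omega)=1/(6 + j * omega), G(omega)=1/(10 + j * omega)
F{f * g}=1/((6 + j * omega)(10 + j * omega))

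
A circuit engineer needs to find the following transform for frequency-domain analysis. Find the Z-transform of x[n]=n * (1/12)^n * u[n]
Using the property Z{n*a^n*u[n]} = az/(z-a)^2
With a = 1/12: X(z) = (1/12)z/(z - 1/12)^2, |z| > 1/12

Answer: (1/12)z/(z - 1/12)^2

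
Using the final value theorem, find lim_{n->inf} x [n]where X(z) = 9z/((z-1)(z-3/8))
Final value theorem: lim x[n] = lim_{z->1} (z-1)*X(z)
(z-1)*X(z) = 9z/(z-3/8)
As z->1: 9/(1-3/8) = 9/(5/8) = 72/5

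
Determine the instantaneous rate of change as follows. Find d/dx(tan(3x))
Chain rule: d/dx[tan(u)]=sec²(u)·u' where u=3x
u'=3

Answer: 3·sec²(3x)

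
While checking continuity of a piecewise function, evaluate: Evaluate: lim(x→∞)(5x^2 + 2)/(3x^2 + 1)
Divide numerator and denominator by x^2:
lim (5 + 2/x^2)/(3 + 1/x^2)=5/3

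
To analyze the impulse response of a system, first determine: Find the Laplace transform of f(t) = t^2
L{t^n} = n!/s^(n + 1)
L{t^2} = 2!/s^3 = 2/s^3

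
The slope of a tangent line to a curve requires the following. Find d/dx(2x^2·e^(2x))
Product rule: (fg)'=f'g+fg'
f=2x^2, f'=4x
g=e^(2x), g'=2·e^(2x)

Answer: 4x·e^(2x)+4x^2·e^(2x)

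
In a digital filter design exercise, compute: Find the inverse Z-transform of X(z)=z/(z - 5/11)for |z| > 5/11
Standard pair: z/(z-a) <-> a^n * u[n] for causal signals
With a=5/11: x[n]=(5/11)^n * u[n]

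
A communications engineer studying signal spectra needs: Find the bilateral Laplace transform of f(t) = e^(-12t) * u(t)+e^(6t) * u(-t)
For e^(-12t) * u(t): L = 1/(s + 12), Re(s) > -12
For e^(6t) * u(-t): L = -1/(s-6), Re(s) < 6
Combined: F(s) = 1/(s + 12) - 1/(s-6), -12 < Re(s) < 6

Answer: 1/(s + 12) - 1/(s-6), ROC: -12 < Re(s) < 6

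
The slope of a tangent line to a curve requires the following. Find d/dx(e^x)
Chain rule: d/dx[e^u] = e^u · u' where u = x
u' = 1

Answer: 1·e^x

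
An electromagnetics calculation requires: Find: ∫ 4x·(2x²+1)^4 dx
Let u = 2x² + 1, du = 4x dx
∫ u^4 du = u^5/5 + C

Answer: (2x² + 1)^5/5 + C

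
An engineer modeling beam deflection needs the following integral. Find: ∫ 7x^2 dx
Using power rule: ∫ 7x^2 dx = 7/3 x^3+C = (7/3)x^3+C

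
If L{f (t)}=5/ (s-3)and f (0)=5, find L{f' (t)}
L{f'(t)}=s·F(s) - f(0)=5s/(s-3)-5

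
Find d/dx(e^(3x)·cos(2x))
Product rule: (fg)'=f'g + fg'
f=e^(3x), f'=3·e^(3x)
g=cos(2x), g'=-2·sin(2x)

Answer: 3·e^(3x)·cos(2x) - 2·e^(3x)·sin(2x)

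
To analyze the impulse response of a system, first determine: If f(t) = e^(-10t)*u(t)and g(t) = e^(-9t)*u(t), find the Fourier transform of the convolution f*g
By the convolution theorem: F{f * g}=F(omega) * G(omega)
F(omega)=1/(10+j * omega), G(omega)=1/(9+j * omega)
F{f * g}=1/((10+j * omega)(9+j * omega))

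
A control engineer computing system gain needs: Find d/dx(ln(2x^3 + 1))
Chain rule: d/dx[ln(u)] = u'/u where u = 2x^3 + 1
u' = 6x^2

Answer: (6x^2)/(2x^3 + 1)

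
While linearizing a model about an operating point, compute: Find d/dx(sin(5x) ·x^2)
Product rule: (fg)' = f'g+fg'
f = sin(5x), f' = 5·cos(5x)
g = x^2, g' = 2x

Answer: 5·cos(5x)·x^2+2·sin(5x)·x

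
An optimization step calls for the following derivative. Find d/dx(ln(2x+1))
Chain rule: d/dx[ln(u)] = u'/u where u = 2x+1
u' = 2

Answer: (2)/(2x+1)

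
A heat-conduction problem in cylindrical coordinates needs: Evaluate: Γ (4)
Γ(n) = (n-1)! for positive integers
Γ(4) = 3! = 6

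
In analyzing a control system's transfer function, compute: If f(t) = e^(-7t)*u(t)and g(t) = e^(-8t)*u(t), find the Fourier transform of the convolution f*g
By the convolution theorem: F{f * g}=F(omega) * G(omega)
F(omega)=1/(7 + j * omega), G(omega)=1/(8 + j * omega)
F{f * g}=1/((7 + j * omega)(8 + j * omega))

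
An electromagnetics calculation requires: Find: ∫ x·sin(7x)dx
By parts: u=x, dv=sin(7x) dx
du=dx, v=-cos(7x)/7
=-x·cos(7x)/7 + sin(7x)/7² + C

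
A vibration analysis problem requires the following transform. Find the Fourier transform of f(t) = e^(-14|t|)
Using the standard pair: F{e^(-a|t|)}=2a/(a^2+omega^2)
With a=14: F(omega)=28/(196+omega^2)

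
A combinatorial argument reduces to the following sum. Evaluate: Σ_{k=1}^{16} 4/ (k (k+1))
Partial fractions: 4/(k(k + 1)) = 4/k - 4/(k + 1)
Telescoping sum: 4(1 - 1/17) = 4·16/17

Answer: 64/17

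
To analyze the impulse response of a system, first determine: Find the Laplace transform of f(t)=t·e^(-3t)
L{t·e^(at)}=1/(s-a)²
L{t·e^(-3t)}=1/(s+3)²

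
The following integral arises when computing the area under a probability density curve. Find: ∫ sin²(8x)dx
Using identity sin²(u) = (1 - cos(2u))/2:
∫ (1 - cos(16x))/2 dx = x/2 - sin(16x)/32 + C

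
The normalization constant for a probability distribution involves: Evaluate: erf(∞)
erf(∞)=1 (the error function converges to 1)

Answer: 1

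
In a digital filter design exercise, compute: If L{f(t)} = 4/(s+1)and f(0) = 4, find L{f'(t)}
L{f'(t)}=s·F(s) - f(0)=4s/(s + 1) - 4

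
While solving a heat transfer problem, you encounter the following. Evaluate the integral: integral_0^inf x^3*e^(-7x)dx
This is a Gamma integral. Substitute u=7x (du=7 dx):
integral_0^inf x^3 * e^(-7x) dx=(1/7^4) integral_0^inf u^3 * e^(-u) du
=Gamma(4)/7^4=3!/7^4=6/2401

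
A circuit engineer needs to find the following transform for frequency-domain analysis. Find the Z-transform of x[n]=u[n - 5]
Using the time-shift property: Z{u[n-5]} = z^(-5)*z/(z-1)
= z^(-4)/(z-1)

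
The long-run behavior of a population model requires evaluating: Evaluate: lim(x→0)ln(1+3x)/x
L'Hôpital (0/0): lim 3/(1 + 3x) / 1=3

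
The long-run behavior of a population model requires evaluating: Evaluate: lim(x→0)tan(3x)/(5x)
tan(u) ≈ u for small u:
tan(3x)/(5x) ≈ 3x/(5x)=3/5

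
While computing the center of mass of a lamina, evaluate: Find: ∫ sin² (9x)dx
Using identity sin²(u) = (1 - cos(2u))/2:
∫ (1 - cos(18x))/2 dx = x/2 - sin(18x)/36+C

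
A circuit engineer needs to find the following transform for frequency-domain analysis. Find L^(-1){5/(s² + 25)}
L^(-1){w/(s²+w²)}=sin(wt)
Here w=5

Answer: sin(5t)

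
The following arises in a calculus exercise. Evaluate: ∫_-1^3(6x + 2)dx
Step 1: Find antiderivative F(x) = 3x^2+2x
Step 2: F(3) - F(-1) = 33 - (1) = 32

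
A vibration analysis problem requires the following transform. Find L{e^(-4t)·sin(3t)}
First shifting: L{e^(at)f(t)} = F(s-a)
L{sin(3t)} = 3/(s²+9)
Shift: 3/((s+4)²+9)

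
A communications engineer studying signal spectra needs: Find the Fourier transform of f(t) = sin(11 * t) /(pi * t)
sin(W*t)/(pi*t) = (W/pi)*sinc(W*t/pi) is the impulse response of the ideal low-pass filter with cutoff W (here W = 11).
Its Fourier transform is a rectangular function:
F(omega) = 1 for |omega| < 11, 0 otherwise

Answer: rect(omega/22) [i.e., 1 for |omega| < 11, 0 otherwise]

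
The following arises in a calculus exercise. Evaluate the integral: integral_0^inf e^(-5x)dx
integral_0^inf e^(-5x) dx = [-1/5*e^(-5x)]_0^inf
= 0 - (-1/5) = 1/5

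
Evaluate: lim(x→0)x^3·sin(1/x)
Squeeze theorem: -|x^3| ≤ x^3·sin(1/x) ≤ |x^3|
Since x^3 → 0 as x → 0, by squeeze theorem the limit is 0

Answer: 0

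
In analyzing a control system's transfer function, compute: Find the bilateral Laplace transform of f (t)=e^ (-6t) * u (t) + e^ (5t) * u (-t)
For e^(-6t)*u(t): L=1/(s + 6), Re(s) > -6
For e^(5t)*u(-t): L=-1/(s-5), Re(s) < 5
Combined: F(s)=1/(s + 6) - 1/(s-5), -6 < Re(s) < 5

Answer: 1/(s + 6) - 1/(s-5), ROC: -6 < Re(s) < 5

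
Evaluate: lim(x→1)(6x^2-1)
Polynomial is continuous, so substitute x=1:
6·1^2-1=5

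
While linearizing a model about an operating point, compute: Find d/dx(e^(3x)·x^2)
Product rule: (fg)'=f'g + fg'
f=e^(3x), f'=3·e^(3x)
g=x^2, g'=2x

Answer: 3·e^(3x)·x^2 + 2·e^(3x)·x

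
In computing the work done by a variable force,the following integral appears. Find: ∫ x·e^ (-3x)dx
Integration by parts: u = x, dv = e^(-3x) dx
du = dx, v = e^(-3x)/(-3)
= x·e^(-3x)/(-3) - ∫ e^(-3x)/(-3) dx
= x·e^(-3x)/(-3) - e^(-3x)/9+C

Answer: e^(-3x)(x/(-3)-1/9)+C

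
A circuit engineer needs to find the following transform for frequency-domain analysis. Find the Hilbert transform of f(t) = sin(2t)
The Hilbert transform shifts each frequency component by -pi/2.
H{sin(wt)} = -cos(wt)
With w = 2: H{sin(2t)} = -cos(2t)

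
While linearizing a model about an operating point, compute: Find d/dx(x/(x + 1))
Quotient rule: (f/g)' = (f'g - fg')/g²
f = x, f' = 1
g = x+1, g' = 1

Answer: (1·(x+1) - x)/(x+1)²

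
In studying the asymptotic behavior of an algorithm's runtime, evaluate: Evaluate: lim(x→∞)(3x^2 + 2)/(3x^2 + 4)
Divide numerator and denominator by x^2:
lim (3 + 2/x^2)/(3 + 4/x^2) = 1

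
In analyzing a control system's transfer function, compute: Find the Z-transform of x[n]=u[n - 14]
Using the time-shift property: Z{u[n-14]}=z^(-14)*z/(z-1)
=z^(-13)/(z-1)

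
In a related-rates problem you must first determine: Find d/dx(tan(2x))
Chain rule: d/dx[tan(u)]=sec²(u)·u' where u=2x
u'=2

Answer: 2·sec²(2x)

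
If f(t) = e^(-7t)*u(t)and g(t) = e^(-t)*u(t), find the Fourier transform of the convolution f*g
By the convolution theorem: F{f * g} = F(omega) * G(omega)
F(omega) = 1/(7+j * omega), G(omega) = 1/(1+j * omega)
F{f * g} = 1/((7+j * omega)(1+j * omega))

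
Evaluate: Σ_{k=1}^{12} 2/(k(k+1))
Partial fractions: 2/(k(k+1))=2/k - 2/(k+1)
Telescoping sum: 2(1-1/13)=2·12/13

Answer: 24/13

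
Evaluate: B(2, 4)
B(x,y) = Γ(x)Γ(y)/Γ(x+y) = (x-1)!(y-1)!/(x+y-1)!
B(2,4) = 1!·3!/5! = 1/20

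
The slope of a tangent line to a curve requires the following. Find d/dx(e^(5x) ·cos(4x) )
Product rule: (fg)' = f'g+fg'
f = e^(5x), f' = 5·e^(5x)
g = cos(4x), g' = -4·sin(4x)

Answer: 5·e^(5x)·cos(4x)-4·e^(5x)·sin(4x)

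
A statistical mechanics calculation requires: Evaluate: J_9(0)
J_n(0) = 0 for all n > 0 (Bessel function of first kind)
J_9(0) = 0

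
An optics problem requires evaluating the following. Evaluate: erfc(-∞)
erfc(x) = 1 - erf(x); erfc(-∞) = 1 - erf(-∞) = 1 - (-1) = 2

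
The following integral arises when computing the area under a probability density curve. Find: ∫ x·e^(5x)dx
Integration by parts: u=x, dv=e^(5x) dx
du=dx, v=e^(5x)/5
=x·e^(5x)/5 - ∫ e^(5x)/5 dx
=x·e^(5x)/5 - e^(5x)/25+C

Answer: e^(5x)(x/5-1/25)+C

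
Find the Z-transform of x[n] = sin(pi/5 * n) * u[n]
Z{sin(w0 * n) * u[n]} = z * sin(w0)/(z^2-2z * cos(w0)+1)
With w0 = pi/5: X(z) = z * sin(pi/5)/(z^2-2z * cos(pi/5)+1)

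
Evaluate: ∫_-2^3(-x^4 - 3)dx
Step 1: Find antiderivative F(x) = (-1/5)x^5 - 3x
Step 2: F(3) - F(-2) = -288/5 - (62/5) = -70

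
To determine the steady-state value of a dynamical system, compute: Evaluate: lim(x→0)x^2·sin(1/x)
Squeeze theorem: -|x^2| ≤ x^2·sin(1/x) ≤ |x^2|
Since x^2 → 0 as x → 0, by squeeze theorem the limit is 0

Answer: 0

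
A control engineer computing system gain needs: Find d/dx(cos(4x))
Chain rule: d/dx[cos(u)]=-sin(u)·u' where u=4x
u'=4

Answer: -4·sin(4x)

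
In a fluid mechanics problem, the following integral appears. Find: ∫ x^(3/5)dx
Power rule: ∫ x^(3/5) dx = x^(8/5)/(8/5) + C

Answer: (5/8)·x^(8/5) + C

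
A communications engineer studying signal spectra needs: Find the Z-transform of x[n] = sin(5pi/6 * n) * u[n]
Z{sin(w0*n)*u[n]} = z*sin(w0)/(z^2 - 2z*cos(w0) + 1)
With w0 = 5pi/6: X(z) = z*sin(5pi/6)/(z^2 - 2z*cos(5pi/6) + 1)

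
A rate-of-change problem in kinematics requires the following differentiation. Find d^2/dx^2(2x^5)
Apply power rule 2 times:
d^1: 10x^4
d^2: 40x^3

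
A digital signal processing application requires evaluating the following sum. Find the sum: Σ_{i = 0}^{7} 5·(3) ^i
Geometric series: S=a(1 - r^n)/(1 - r)
a=5, r=3, n=8
S=5(1 - 6561)/-2=16400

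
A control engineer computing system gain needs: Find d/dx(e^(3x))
Chain rule: d/dx[e^u] = e^u · u' where u = 3x
u' = 3

Answer: 3·e^(3x)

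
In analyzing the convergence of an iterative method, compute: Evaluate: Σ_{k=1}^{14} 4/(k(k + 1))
Partial fractions: 4/(k(k + 1)) = 4/k - 4/(k + 1)
Telescoping sum: 4(1 - 1/15) = 4·14/15

Answer: 56/15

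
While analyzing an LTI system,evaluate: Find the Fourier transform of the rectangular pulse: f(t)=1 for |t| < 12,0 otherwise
F(omega)=integral from -12 to 12 of e^(-j * omega * t) dt
=2 * sin(12 * omega)/omega=24 * sinc(12 * omega/pi)

Answer: 2 * sin(12 * omega)/omega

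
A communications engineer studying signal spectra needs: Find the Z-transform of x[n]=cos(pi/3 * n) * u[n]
Z{cos(w0*n)*u[n]} = z(z - cos(w0))/(z^2 - 2z*cos(w0) + 1)
With w0 = pi/3: X(z) = z(z - cos(pi/3))/(z^2 - 2z*cos(pi/3) + 1)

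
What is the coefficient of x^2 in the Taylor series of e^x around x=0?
Taylor series of e^x = Σ x^n/n!
Coefficient of x^2 = 1/2! = 1/2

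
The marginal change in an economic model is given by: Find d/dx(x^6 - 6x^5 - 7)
Power rule: d/dx(ax^n) = n·a·x^(n-1)
Term by term: 6·x^5-30·x^4

Answer: 6x^5-30x^4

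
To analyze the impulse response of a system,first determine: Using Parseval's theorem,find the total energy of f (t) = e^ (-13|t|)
Parseval's theorem: E=integral |f(t)|^2 dt=(1/2pi) integral |F(omega)|^2 domega
E=integral_{-inf}^{inf} e^(-26|t|) dt=2 * integral_0^inf e^(-26t) dt=2/(2 * 13)=1/13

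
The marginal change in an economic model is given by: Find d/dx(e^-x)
Chain rule: d/dx[e^u]=e^u · u' where u=-x
u'=-1

Answer: -1·e^-x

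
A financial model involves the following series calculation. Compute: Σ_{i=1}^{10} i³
Using formula: Σ i^3=[n(n+1)/2]²=[10·11/2]²=3025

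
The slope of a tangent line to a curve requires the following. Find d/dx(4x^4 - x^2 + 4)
Power rule: d/dx(ax^n)=n·a·x^(n-1)
Term by term: 16·x^3 - 2·x

Answer: 16x^3 - 2x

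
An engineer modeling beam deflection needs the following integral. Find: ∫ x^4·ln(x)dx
By parts: u = ln(x), dv = x^4 dx
du = 1/x dx, v = x^5/5
= x^5·ln(x)/5 - ∫ x^4/5 dx
= x^5·ln(x)/5 - x^5/25+C

Answer: x^5(ln(x)/5-1/25)+C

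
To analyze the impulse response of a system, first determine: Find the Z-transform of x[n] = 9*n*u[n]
Z{n * u[n]} = z/(z-1)^2
By linearity: Z{9 * n * u[n]} = 9z/(z-1)^2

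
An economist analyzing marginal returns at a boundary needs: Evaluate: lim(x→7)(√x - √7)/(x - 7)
Multiply by conjugate (√x+√7)/(√x+√7):
=(x - 7)/((x - 7)(√x+√7))=1/(√x+√7)
As x → 7: 1/(2√7)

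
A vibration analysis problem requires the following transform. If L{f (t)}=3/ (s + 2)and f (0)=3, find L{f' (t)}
L{f'(t)}=s·F(s) - f(0)=3s/(s+2)-3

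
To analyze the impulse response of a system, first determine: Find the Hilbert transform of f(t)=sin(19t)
The Hilbert transform shifts each frequency component by -pi/2.
H{sin(wt)} = -cos(wt)
With w = 19: H{sin(19t)} = -cos(19t)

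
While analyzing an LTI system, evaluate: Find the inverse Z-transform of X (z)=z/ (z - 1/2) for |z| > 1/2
Standard pair: z/(z-a) <-> a^n*u[n] for causal signals
With a=1/2: x[n]=(1/2)^n*u[n]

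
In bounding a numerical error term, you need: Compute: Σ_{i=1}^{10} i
Using formula: Σ i^1=n(n+1)/2=10·11/2=55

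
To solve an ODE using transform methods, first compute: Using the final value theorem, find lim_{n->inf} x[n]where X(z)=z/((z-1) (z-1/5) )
Final value theorem: lim x[n] = lim_{z->1} (z-1)*X(z)
(z-1)*X(z) = z/(z-1/5)
As z->1: 1/(1 - 1/5) = 1/(4/5) = 5/4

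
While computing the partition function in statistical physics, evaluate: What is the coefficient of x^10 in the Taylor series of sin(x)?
sin(x) has only odd powers. Coefficient of x^10 = 0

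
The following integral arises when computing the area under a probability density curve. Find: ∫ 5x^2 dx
Using power rule: ∫ 5x^2 dx=5/3 x^3+C=(5/3)x^3+C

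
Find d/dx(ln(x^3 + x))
Chain rule: d/dx[ln(u)] = u'/u where u = x^3+x
u' = 3x^2+1

Answer: (3x^2+1)/(x^3+x)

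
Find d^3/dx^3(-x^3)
Apply power rule 3 times:
d^1: -3x^2
d^2: -6x
d^3: -6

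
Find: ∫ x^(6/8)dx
Power rule: ∫ x^(3/4) dx = x^(7/4)/(7/4) + C

Answer: (4/7)·x^(7/4) + C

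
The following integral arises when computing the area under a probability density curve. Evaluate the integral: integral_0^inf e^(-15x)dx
integral_0^inf e^(-15x) dx=[-1/15 * e^(-15x)]_0^inf
=0 - (-1/15)=1/15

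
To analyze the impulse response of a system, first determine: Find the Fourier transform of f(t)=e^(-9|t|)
Using the standard pair: F{e^(-a|t|)} = 2a/(a^2 + omega^2)
With a = 9: F(omega) = 18/(81 + omega^2)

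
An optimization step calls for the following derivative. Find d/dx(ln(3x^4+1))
Chain rule: d/dx[ln(u)]=u'/u where u=3x^4 + 1
u'=12x^3

Answer: (12x^3)/(3x^4 + 1)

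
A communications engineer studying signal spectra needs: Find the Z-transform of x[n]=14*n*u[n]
Z{n*u[n]} = z/(z-1)^2
By linearity: Z{14*n*u[n]} = 14z/(z-1)^2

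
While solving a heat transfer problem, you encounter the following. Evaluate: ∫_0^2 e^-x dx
Antiderivative: -e^-x
Evaluate: -(e^-2-1)

Answer: (e^-2-1)/(-1)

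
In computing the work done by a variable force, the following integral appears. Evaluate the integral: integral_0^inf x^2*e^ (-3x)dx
This is a Gamma integral. Substitute u = 3x (du = 3 dx):
integral_0^inf x^2 * e^(-3x) dx = (1/3^3) integral_0^inf u^2 * e^(-u) du
= Gamma(3)/3^3 = 2!/3^3 = 2/27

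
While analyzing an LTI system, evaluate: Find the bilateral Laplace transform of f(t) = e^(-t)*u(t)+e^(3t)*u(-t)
For e^(-t)*u(t): L=1/(s+1), Re(s) > -1
For e^(3t)*u(-t): L=-1/(s-3), Re(s) < 3
Combined: F(s)=1/(s+1)-1/(s-3), -1 < Re(s) < 3

Answer: 1/(s+1)-1/(s-3), ROC: -1 < Re(s) < 3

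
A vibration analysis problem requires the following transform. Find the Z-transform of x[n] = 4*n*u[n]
Z{n*u[n]} = z/(z-1)^2
By linearity: Z{4*n*u[n]} = 4z/(z-1)^2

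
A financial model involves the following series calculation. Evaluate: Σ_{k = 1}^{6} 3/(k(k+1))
Partial fractions: 3/(k(k+1))=3/k - 3/(k+1)
Telescoping sum: 3(1-1/7)=3·6/7

Answer: 18/7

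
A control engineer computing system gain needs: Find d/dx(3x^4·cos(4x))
Product rule: (fg)' = f'g+fg'
f = 3x^4, f' = 12x^3
g = cos(4x), g' = -4·sin(4x)

Answer: 12x^3·cos(4x)-12x^4·sin(4x)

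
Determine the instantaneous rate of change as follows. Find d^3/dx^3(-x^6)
Apply power rule 3 times:
d^1: -6x^5
d^2: -30x^4
d^3: -120x^3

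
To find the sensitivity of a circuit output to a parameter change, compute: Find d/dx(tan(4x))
Chain rule: d/dx[tan(u)] = sec²(u)·u' where u = 4x
u' = 4

Answer: 4·sec²(4x)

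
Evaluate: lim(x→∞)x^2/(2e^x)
Apply L'Hôpital 2 times (∞/∞ each time):
Eventually get 2!/(2e^x) → 0

Answer: 0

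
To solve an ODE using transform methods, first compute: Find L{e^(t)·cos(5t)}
First shifting: L{e^(at)f(t)} = F(s-a)
L{cos(5t)} = s/(s² + 25)
Shift: (s-1)/((s-1)² + 25)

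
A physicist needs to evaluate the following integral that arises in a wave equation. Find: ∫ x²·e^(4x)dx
Integration by parts twice:
First: u=x², dv=e^(4x) dx => x²e^(4x)/4 - (2/4)∫ xe^(4x) dx
Second (∫ xe^(4x) dx): xe^(4x)/4 - e^(4x)/16
Combining: e^(4x)(x²/4 - 2x/16 + 2/64) + C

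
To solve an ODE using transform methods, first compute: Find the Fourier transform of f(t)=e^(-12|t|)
Using the standard pair: F{e^(-a|t|)} = 2a/(a^2 + omega^2)
With a = 12: F(omega) = 24/(144 + omega^2)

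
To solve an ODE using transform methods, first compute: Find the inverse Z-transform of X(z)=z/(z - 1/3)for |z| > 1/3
Standard pair: z/(z-a) <-> a^n * u[n] for causal signals
With a=1/3: x[n]=(1/3)^n * u[n]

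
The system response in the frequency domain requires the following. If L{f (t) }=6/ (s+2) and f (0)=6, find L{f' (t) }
L{f'(t)}=s·F(s) - f(0)=6s/(s+2)-6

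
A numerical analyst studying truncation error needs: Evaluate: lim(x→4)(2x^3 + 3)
Polynomial is continuous, so substitute x = 4:
2·4^3+3 = 131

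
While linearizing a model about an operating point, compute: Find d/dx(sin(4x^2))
Chain rule: d/dx[sin(u)]=cos(u)·u' where u=4x^2
u'=8x

Answer: 8x·cos(4x^2)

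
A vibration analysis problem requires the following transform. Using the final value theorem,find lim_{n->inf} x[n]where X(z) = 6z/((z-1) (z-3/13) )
Final value theorem: lim x[n]=lim_{z->1} (z-1) * X(z)
(z-1) * X(z)=6z/(z-3/13)
As z->1: 6/(1-3/13)=6/(10/13)=39/5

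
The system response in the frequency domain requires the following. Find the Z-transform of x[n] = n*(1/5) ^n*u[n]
Using the property Z{n*a^n*u[n]}=az/(z-a)^2
With a=1/5: X(z)=(1/5)z/(z - 1/5)^2, |z| > 1/5

Answer: (1/5)z/(z - 1/5)^2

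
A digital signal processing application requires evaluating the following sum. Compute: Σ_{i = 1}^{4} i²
Using formula: Σ i^2 = n(n + 1)(2n + 1)/6 = 4·5·9/6 = 30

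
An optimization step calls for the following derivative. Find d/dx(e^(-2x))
Chain rule: d/dx[e^u]=e^u · u' where u=-2x
u'=-2

Answer: -2·e^(-2x)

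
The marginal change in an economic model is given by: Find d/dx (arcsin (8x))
d/dx[arcsin(u)]=u'/√(1-u²), u=8x, u'=8

Answer: 8/√(1 - 64x²)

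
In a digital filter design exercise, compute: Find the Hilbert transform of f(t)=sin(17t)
The Hilbert transform shifts each frequency component by -pi/2.
H{sin(wt)} = -cos(wt)
With w = 17: H{sin(17t)} = -cos(17t)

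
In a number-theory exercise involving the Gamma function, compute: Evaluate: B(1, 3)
B(x,y) = Γ(x)Γ(y)/Γ(x+y) = (x-1)!(y-1)!/(x+y-1)!
B(1,3) = 0!·2!/3! = 1/3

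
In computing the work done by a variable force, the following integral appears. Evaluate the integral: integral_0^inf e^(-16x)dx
integral_0^inf e^(-16x) dx=[-1/16 * e^(-16x)]_0^inf
=0 - (-1/16)=1/16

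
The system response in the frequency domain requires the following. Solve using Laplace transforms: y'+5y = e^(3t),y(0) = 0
Take L: sY - 0 + 5Y = 1/(s-3)
Y(s + 5) = 1/(s-3) + 0
Y = 1/((s-3)(s + 5)) + 0/(s + 5)
Partial fractions: 1/((s-3)(s + 5)) = (1/8)/(s-3) - (1/8)/(s + 5)
So Y = (1/8)/(s-3) - (1/8)/(s + 5)
Inverse Laplace transform (L^(-1){1/(s-3)} = e^(3t), L^(-1){1/(s + 5)} = e^(-5t)):

Answer: y(t) = (1/8)·e^(3t) - (1/8)·e^(-5t)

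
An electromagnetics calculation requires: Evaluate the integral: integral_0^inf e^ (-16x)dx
integral_0^inf e^(-16x) dx = [-1/16 * e^(-16x)]_0^inf
= 0 - (-1/16) = 1/16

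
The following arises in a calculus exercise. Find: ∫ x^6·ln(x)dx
By parts: u=ln(x), dv=x^6 dx
du=1/x dx, v=x^7/7
=x^7·ln(x)/7 - ∫ x^6/7 dx
=x^7·ln(x)/7 - x^7/49+C

Answer: x^7(ln(x)/7-1/49)+C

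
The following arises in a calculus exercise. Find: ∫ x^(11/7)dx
Power rule: ∫ x^(11/7) dx=x^(18/7)/(18/7)+C

Answer: (7/18)·x^(18/7)+C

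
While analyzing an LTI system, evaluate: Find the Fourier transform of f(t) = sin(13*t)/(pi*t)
sin(W*t)/(pi*t)=(W/pi)*sinc(W*t/pi) is the impulse response of the ideal low-pass filter with cutoff W (here W=13).
Its Fourier transform is a rectangular function:
F(omega)=1 for |omega| < 13, 0 otherwise

Answer: rect(omega/26) [i.e., 1 for |omega| < 13, 0 otherwise]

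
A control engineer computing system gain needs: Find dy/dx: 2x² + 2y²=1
Differentiate: 4x+4y·(dy/dx)=0
dy/dx=-4x/(4y)=-1·(x/y)

Answer: dy/dx=-1·(x/y)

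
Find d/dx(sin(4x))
Chain rule: d/dx[sin(u)]=cos(u)·u' where u=4x
u'=4

Answer: 4·cos(4x)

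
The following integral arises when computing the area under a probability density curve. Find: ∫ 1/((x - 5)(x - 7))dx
Partial fractions: 1/((x-5)(x-7))=A/(x-5)+B/(x-7)
A=-1/2, B=1/2
∫ [-1/2· 1/(x-5)+1/2· 1/(x-7)] dx
=(1/2)[ln|x-7| - ln|x-5|]+C

Answer: (1/2)·ln|(x-7)/(x-5)|+C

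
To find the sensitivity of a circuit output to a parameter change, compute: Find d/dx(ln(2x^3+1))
Chain rule: d/dx[ln(u)] = u'/u where u = 2x^3+1
u' = 6x^2

Answer: (6x^2)/(2x^3+1)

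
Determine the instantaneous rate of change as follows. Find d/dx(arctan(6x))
d/dx[arctan(u)]=u'/(1+u²), u=6x, u'=6

Answer: 6/(1+36x²)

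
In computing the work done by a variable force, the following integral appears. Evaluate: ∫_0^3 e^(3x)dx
Antiderivative: (1/3)e^(3x)
Evaluate: (1/3)(e^9 - 1)

Answer: (e^9 - 1)/3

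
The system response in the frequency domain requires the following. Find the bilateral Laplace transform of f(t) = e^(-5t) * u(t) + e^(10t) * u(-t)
For e^(-5t) * u(t): L=1/(s+5), Re(s) > -5
For e^(10t) * u(-t): L=-1/(s-10), Re(s) < 10
Combined: F(s)=1/(s+5)-1/(s-10), -5 < Re(s) < 10

Answer: 1/(s+5)-1/(s-10), ROC: -5 < Re(s) < 10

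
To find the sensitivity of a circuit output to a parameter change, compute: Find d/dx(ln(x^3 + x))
Chain rule: d/dx[ln(u)] = u'/u where u = x^3+x
u' = 3x^2+1

Answer: (3x^2+1)/(x^3+x)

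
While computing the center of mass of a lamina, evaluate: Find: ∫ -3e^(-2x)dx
Since d/dx[e^(-2x)]=-2e^(-2x), we get 3/2 e^(-2x)+C

Answer: (3/2)e^(-2x)+C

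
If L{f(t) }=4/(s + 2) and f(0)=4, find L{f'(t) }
L{f'(t)}=s·F(s) - f(0)=4s/(s + 2) - 4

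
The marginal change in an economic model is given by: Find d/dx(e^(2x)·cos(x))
Product rule: (fg)' = f'g + fg'
f = e^(2x), f' = 2·e^(2x)
g = cos(x), g' = -sin(x)

Answer: 2·e^(2x)·cos(x) - e^(2x)·sin(x)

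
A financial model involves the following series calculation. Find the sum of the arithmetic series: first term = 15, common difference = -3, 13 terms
Last term: a_n=15 + (13 - 1)·-3=-21
Sum=n(a_1 + a_n)/2=13(15 + (-21))/2=-39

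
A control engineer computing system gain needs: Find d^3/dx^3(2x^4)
Apply power rule 3 times:
d^1: 8x^3
d^2: 24x^2
d^3: 48x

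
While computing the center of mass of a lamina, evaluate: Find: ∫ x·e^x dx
Integration by parts: u=x, dv=e^x dx
du=dx, v=e^x
=x·e^x - ∫ e^x dx
=x·e^x - e^x+C

Answer: e^x(x - 1)+C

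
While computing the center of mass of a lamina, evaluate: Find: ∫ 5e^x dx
Since d/dx[e^x] = +e^x, we get 5e^x+C

Answer: 5e^x+C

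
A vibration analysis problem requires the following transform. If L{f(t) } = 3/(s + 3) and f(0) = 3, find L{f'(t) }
L{f'(t)} = s·F(s) - f(0) = 3s/(s + 3) - 3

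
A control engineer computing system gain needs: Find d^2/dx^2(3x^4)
Apply power rule 2 times:
d^1: 12x^3
d^2: 36x^2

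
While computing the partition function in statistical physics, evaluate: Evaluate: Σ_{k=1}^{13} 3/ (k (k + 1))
Partial fractions: 3/(k(k+1))=3/k - 3/(k+1)
Telescoping sum: 3(1-1/14)=3·13/14

Answer: 39/14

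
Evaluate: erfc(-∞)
erfc(x) = 1 - erf(x); erfc(-∞) = 1 - erf(-∞) = 1 - (-1) = 2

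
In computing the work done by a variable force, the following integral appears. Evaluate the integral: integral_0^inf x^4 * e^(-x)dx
This is a Gamma integral. Substitute u=1x:
integral_0^inf x^4*e^(-x) dx=(1/1^5) integral_0^inf u^4*e^(-u) du
=Gamma(5)/1^5=4!/1^5=24/1

Answer: 24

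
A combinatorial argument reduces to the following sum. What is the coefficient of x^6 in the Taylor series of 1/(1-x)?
1/(1-x)=Σ x^n for |x|<1
All coefficients are 1

Answer: 1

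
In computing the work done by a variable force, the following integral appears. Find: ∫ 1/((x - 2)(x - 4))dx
Partial fractions: 1/((x-2)(x-4))=A/(x-2) + B/(x-4)
A=-1/2, B=1/2
∫ [-1/2· 1/(x-2) + 1/2· 1/(x-4)] dx
=(1/2)[ln|x-4| - ln|x-2|] + C

Answer: (1/2)·ln|(x-4)/(x-2)| + C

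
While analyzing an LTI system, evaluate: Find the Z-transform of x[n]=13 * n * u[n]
Z{n * u[n]} = z/(z-1)^2
By linearity: Z{13 * n * u[n]} = 13z/(z-1)^2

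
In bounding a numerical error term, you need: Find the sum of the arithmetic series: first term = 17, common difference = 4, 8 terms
Last term: a_n = 17+(8-1)·4 = 45
Sum = n(a_1+a_n)/2 = 8(17+45)/2 = 248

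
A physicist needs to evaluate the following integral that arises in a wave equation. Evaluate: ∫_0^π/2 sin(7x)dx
Antiderivative: -cos(7x)/7
Evaluate at bounds: [-cos(7·π/2)/7] - [-cos(7·0)/7]
= (-(0) + (1))/7 = 1/7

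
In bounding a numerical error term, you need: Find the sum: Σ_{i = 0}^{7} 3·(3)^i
Geometric series: S = a(1 - r^n)/(1 - r)
a = 3, r = 3, n = 8
S = 3(1 - 6561)/-2 = 9840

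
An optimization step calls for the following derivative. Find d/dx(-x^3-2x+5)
Power rule: d/dx(ax^n)=n·a·x^(n-1)
Term by term: -3·x^2 - 2

Answer: -3x^2 - 2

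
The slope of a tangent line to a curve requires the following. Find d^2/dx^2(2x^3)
Apply power rule 2 times:
d^1: 6x^2
d^2: 12x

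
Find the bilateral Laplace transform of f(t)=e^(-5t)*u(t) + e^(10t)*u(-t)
For e^(-5t)*u(t): L = 1/(s+5), Re(s) > -5
For e^(10t)*u(-t): L = -1/(s-10), Re(s) < 10
Combined: F(s) = 1/(s+5)-1/(s-10), -5 < Re(s) < 10

Answer: 1/(s+5)-1/(s-10), ROC: -5 < Re(s) < 10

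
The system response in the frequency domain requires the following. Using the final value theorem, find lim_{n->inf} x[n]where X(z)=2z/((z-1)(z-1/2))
Final value theorem: lim x[n]=lim_{z->1} (z-1) * X(z)
(z-1) * X(z)=2z/(z-1/2)
As z->1: 2/(1 - 1/2)=2/(1/2)=4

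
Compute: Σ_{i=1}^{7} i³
Using formula: Σ i^3=[n(n + 1)/2]²=[7·8/2]²=784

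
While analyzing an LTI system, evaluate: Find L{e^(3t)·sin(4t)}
First shifting: L{e^(at)f(t)}=F(s-a)
L{sin(4t)}=4/(s² + 16)
Shift: 4/((s-3)² + 16)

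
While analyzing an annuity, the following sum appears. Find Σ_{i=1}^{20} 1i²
= 1·n(n + 1)(2n + 1)/6 = 1·20·21·41/6 = 2870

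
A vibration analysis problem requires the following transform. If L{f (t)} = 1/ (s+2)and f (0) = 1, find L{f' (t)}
L{f'(t)}=s·F(s) - f(0)=s/(s+2)-1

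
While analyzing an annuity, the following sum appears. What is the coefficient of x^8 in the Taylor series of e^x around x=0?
Taylor series of e^x=Σ x^n/n!
Coefficient of x^8=1/8!=1/40320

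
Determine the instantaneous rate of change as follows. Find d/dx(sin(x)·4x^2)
Product rule: (fg)'=f'g+fg'
f=sin(x), f'=cos(x)
g=4x^2, g'=8x

Answer: 4·cos(x)·x^2+8·sin(x)·x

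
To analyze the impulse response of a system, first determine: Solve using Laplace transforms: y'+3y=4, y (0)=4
Take L of both sides: sY(s) - 4 + 3Y(s)=4/s
Y(s)(s + 3)=4/s + 4
Y(s)=4/(s(s + 3)) + 4/(s + 3)
Partial fractions: 4/(s(s + 3))=(4/3)/s - (4/3)/(s + 3)
So Y(s)=(4/3)/s + (8/3)/(s + 3)
Inverse transform (L^(-1){1/s}=1, L^(-1){1/(s + 3)}=e^(-3t)):

Answer: y(t)=4/3 + (8/3)·e^(-3t)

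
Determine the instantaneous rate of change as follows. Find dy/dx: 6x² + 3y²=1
Differentiate: 12x+6y·(dy/dx)=0
dy/dx=-12x/(6y)=-2·(x/y)

Answer: dy/dx=-2·(x/y)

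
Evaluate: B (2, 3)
B(x,y)=Γ(x)Γ(y)/Γ(x + y)=(x-1)!(y-1)!/(x + y-1)!
B(2,3)=1!·2!/4!=1/12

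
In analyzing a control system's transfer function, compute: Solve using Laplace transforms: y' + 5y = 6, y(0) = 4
Take L of both sides: sY(s) - 4 + 5Y(s)=6/s
Y(s)(s + 5)=6/s + 4
Y(s)=6/(s(s + 5)) + 4/(s + 5)
Partial fractions: 6/(s(s + 5))=(6/5)/s - (6/5)/(s + 5)
So Y(s)=(6/5)/s + (14/5)/(s + 5)
Inverse transform (L^(-1){1/s}=1, L^(-1){1/(s + 5)}=e^(-5t)):

Answer: y(t)=6/5 + (14/5)·e^(-5t)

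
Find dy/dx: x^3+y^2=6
Differentiate: 3x^2+2y·(dy/dx)=0
dy/dx=-3x^2/(2y)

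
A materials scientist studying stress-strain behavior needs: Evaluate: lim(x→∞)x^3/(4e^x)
Apply L'Hôpital 3 times (∞/∞ each time):
Eventually get 3!/(4e^x) → 0

Answer: 0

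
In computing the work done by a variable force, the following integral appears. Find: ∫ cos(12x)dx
Using substitution u=12x: ∫ cos(u) du/12=sin(u)/12+C

Answer: (1/12)sin(12x)+C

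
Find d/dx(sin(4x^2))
Chain rule: d/dx[sin(u)] = cos(u)·u' where u = 4x^2
u' = 8x

Answer: 8x·cos(4x^2)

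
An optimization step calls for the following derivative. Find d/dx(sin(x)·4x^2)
Product rule: (fg)' = f'g + fg'
f = sin(x), f' = cos(x)
g = 4x^2, g' = 8x

Answer: 4·cos(x)·x^2 + 8·sin(x)·x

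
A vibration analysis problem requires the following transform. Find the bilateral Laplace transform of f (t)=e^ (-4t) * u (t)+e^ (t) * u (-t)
For e^(-4t) * u(t): L = 1/(s + 4), Re(s) > -4
For e^(t) * u(-t): L = -1/(s-1), Re(s) < 1
Combined: F(s) = 1/(s + 4) - 1/(s-1), -4 < Re(s) < 1

Answer: 1/(s + 4) - 1/(s-1), ROC: -4 < Re(s) < 1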